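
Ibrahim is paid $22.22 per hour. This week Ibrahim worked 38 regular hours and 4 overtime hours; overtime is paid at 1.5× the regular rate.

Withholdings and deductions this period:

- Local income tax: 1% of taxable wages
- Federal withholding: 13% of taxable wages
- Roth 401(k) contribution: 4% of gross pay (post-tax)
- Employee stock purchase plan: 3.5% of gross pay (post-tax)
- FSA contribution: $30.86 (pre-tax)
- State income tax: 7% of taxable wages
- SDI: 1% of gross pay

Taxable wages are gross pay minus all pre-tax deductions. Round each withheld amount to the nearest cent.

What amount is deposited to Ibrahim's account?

$664.87

Regular pay: 38 × $22.22 = $844.36
Overtime pay: 4 × $22.22 × 1.5 = $133.32
Gross pay = $844.36 + $133.32 = $977.68
FSA contribution: $30.86
Taxable wages = $977.68 − $30.86 = $946.82
Federal withholding: $946.82 × 0.13 = $123.09
Local income tax: $946.82 × 0.01 = $9.47
State income tax: $946.82 × 0.07 = $66.28
SDI: $977.68 × 0.01 = $9.78
Roth 401(k) contribution: $977.68 × 0.04 = $39.11
Employee stock purchase plan: $977.68 × 0.035 = $34.22
Total deductions = $30.86 + $123.09 + $9.47 + $66.28 + $9.78 + $39.11 + $34.22 = $312.81
Net pay = $977.68 − $312.81 = $664.87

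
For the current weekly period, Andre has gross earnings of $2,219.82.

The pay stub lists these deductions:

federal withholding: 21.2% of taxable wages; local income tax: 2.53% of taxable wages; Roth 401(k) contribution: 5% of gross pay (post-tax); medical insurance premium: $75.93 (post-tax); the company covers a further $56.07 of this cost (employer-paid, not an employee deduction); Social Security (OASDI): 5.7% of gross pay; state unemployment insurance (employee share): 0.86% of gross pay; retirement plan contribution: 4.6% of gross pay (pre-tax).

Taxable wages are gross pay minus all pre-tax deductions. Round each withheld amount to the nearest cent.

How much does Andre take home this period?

$1,282.64

Retirement plan contribution: $2,219.82 × 0.046 = $102.11
Taxable wages = $2,219.82 − $102.11 = $2,117.71
Federal withholding: $2,117.71 × 0.212 = $448.95
Local income tax: $2,117.71 × 0.0253 = $53.58
State unemployment insurance (employee share): $2,219.82 × 0.0086 = $19.09
Social Security (OASDI): $2,219.82 × 0.057 = $126.53
Roth 401(k) contribution: $2,219.82 × 0.05 = $110.99
Medical insurance premium: $75.93
(Employer's $56.07 toward medical insurance premium is not withheld from the employee.)
Total deductions = $102.11 + $448.95 + $53.58 + $19.09 + $126.53 + $110.99 + $75.93 = $937.18
Net pay = $2,219.82 − $937.18 = $1,282.64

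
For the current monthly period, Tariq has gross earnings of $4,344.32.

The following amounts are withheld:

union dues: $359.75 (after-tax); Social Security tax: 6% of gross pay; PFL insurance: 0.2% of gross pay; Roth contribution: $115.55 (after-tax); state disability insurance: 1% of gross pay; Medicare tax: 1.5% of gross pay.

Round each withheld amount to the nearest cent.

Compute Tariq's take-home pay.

$3,491.07

Medicare tax: $4,344.32 × 0.015 = $65.16
Social Security tax: $4,344.32 × 0.06 = $260.66
PFL insurance: $4,344.32 × 0.002 = $8.69
State disability insurance: $4,344.32 × 0.01 = $43.44
Union dues: $359.75
Roth contribution: $115.55
Total deductions = $65.16 + $260.66 + $8.69 + $43.44 + $359.75 + $115.55 = $853.25
Net pay = $4,344.32 − $853.25 = $3,491.07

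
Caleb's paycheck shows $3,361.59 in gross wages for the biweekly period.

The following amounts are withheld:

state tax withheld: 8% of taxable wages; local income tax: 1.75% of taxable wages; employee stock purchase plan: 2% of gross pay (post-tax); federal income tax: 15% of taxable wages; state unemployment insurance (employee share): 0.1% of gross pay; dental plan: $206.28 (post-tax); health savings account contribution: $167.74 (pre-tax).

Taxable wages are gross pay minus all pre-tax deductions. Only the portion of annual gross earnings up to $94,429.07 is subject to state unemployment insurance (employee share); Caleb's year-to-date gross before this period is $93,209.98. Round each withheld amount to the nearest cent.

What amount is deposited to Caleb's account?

$2,128.64

Health savings account contribution: $167.74
Taxable wages = $3,361.59 − $167.74 = $3,193.85
State tax withheld: $3,193.85 × 0.08 = $255.51
Federal income tax: $3,193.85 × 0.15 = $479.08
Local income tax: $3,193.85 × 0.0175 = $55.89
State unemployment insurance (employee share): only $94,429.07 − $93,209.98 = $1,219.09 of this check is subject → $1,219.09 × 0.001 = $1.22
Employee stock purchase plan: $3,361.59 × 0.02 = $67.23
Dental plan: $206.28
Total deductions = $167.74 + $255.51 + $479.08 + $55.89 + $1.22 + $67.23 + $206.28 = $1,232.95
Net pay = $3,361.59 − $1,232.95 = $2,128.64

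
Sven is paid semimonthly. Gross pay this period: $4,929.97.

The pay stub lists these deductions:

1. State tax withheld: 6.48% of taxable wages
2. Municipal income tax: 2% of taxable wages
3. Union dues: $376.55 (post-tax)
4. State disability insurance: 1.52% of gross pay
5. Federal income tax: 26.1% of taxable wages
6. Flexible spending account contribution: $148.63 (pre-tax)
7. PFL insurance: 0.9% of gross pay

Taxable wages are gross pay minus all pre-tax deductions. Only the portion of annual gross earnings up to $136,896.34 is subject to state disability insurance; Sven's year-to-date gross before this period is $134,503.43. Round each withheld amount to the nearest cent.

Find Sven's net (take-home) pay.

$2,670.66

Flexible spending account contribution: $148.63
Taxable wages = $4,929.97 − $148.63 = $4,781.34
Federal income tax: $4,781.34 × 0.261 = $1,247.93
Municipal income tax: $4,781.34 × 0.02 = $95.63
State tax withheld: $4,781.34 × 0.0648 = $309.83
PFL insurance: $4,929.97 × 0.009 = $44.37
State disability insurance: only $136,896.34 − $134,503.43 = $2,392.91 of this check is subject → $2,392.91 × 0.0152 = $36.37
Union dues: $376.55
Total deductions = $148.63 + $1,247.93 + $95.63 + $309.83 + $44.37 + $36.37 + $376.55 = $2,259.31
Net pay = $4,929.97 − $2,259.31 = $2,670.66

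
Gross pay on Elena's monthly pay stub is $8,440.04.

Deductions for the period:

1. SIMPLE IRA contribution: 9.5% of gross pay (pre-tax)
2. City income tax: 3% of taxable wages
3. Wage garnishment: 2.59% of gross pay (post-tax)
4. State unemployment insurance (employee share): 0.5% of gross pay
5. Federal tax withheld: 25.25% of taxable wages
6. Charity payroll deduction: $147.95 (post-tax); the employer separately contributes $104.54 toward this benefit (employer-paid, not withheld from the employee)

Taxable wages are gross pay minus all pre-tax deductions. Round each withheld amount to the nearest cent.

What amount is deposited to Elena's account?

$5,071.68

SIMPLE IRA contribution: $8,440.04 × 0.095 = $801.80
Taxable wages = $8,440.04 − $801.80 = $7,638.24
City income tax: $7,638.24 × 0.03 = $229.15
Federal tax withheld: $7,638.24 × 0.2525 = $1,928.66
State unemployment insurance (employee share): $8,440.04 × 0.005 = $42.20
Charity payroll deduction: $147.95
Wage garnishment: $8,440.04 × 0.0259 = $218.60
(Employer's $104.54 toward charity payroll deduction is not withheld from the employee.)
Total deductions = $801.80 + $229.15 + $1,928.66 + $42.20 + $147.95 + $218.60 = $3,368.36
Net pay = $8,440.04 − $3,368.36 = $5,071.68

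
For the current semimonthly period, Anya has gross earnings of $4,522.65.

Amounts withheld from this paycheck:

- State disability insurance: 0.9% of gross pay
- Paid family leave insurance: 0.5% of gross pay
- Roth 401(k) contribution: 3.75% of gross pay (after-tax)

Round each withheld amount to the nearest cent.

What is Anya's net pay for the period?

Paid family leave insurance: $4,522.65 × 0.005 = $22.61
State disability insurance: $4,522.65 × 0.009 = $40.70
Roth 401(k) contribution: $4,522.65 × 0.0375 = $169.60
Total deductions = $22.61 + $40.70 + $169.60 = $232.91
Net pay = $4,522.65 − $232.91 = $4,289.74

$4,289.74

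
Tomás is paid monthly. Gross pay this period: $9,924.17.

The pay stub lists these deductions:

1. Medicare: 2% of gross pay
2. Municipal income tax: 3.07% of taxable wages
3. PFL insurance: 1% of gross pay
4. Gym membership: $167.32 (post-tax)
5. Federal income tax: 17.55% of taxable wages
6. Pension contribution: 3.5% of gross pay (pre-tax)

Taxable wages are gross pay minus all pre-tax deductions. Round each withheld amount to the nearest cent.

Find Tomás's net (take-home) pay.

Pension contribution: $9,924.17 × 0.035 = $347.35
Taxable wages = $9,924.17 − $347.35 = $9,576.82
Federal income tax: $9,576.82 × 0.1755 = $1,680.73
Municipal income tax: $9,576.82 × 0.0307 = $294.01
PFL insurance: $9,924.17 × 0.01 = $99.24
Medicare: $9,924.17 × 0.02 = $198.48
Gym membership: $167.32
Total deductions = $347.35 + $1,680.73 + $294.01 + $99.24 + $198.48 + $167.32 = $2,787.13
Net pay = $9,924.17 − $2,787.13 = $7,137.04

$7,137.04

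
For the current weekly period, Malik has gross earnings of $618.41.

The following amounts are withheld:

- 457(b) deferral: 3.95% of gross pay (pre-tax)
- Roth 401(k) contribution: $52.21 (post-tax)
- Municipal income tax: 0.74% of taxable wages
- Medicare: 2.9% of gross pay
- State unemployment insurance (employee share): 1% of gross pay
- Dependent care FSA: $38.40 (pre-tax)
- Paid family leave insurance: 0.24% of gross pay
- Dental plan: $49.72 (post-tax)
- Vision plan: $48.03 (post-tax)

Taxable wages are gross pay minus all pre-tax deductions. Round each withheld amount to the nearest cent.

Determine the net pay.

$375.92

457(b) deferral: $618.41 × 0.0395 = $24.43
Dependent care FSA: $38.40
Pre-tax total = $24.43 + $38.40 = $62.83
Taxable wages = $618.41 − $62.83 = $555.58
Municipal income tax: $555.58 × 0.0074 = $4.11
State unemployment insurance (employee share): $618.41 × 0.01 = $6.18
Medicare: $618.41 × 0.029 = $17.93
Paid family leave insurance: $618.41 × 0.0024 = $1.48
Vision plan: $48.03
Roth 401(k) contribution: $52.21
Dental plan: $49.72
Total deductions = $24.43 + $38.40 + $4.11 + $6.18 + $17.93 + $1.48 + $48.03 + $52.21 + $49.72 = $242.49
Net pay = $618.41 − $242.49 = $375.92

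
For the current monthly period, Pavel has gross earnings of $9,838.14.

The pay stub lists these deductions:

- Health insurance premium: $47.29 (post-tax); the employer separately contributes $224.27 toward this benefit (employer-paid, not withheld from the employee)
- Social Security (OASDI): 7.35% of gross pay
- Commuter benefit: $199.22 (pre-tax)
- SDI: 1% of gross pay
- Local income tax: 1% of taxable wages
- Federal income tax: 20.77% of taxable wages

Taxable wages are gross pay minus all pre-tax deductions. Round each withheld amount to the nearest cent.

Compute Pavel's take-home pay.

$6,671.76

Commuter benefit: $199.22
Taxable wages = $9,838.14 − $199.22 = $9,638.92
Federal income tax: $9,638.92 × 0.2077 = $2,002.00
Local income tax: $9,638.92 × 0.01 = $96.39
Social Security (OASDI): $9,838.14 × 0.0735 = $723.10
SDI: $9,838.14 × 0.01 = $98.38
Health insurance premium: $47.29
(Employer's $224.27 toward health insurance premium is not withheld from the employee.)
Total deductions = $199.22 + $2,002.00 + $96.39 + $723.10 + $98.38 + $47.29 = $3,166.38
Net pay = $9,838.14 − $3,166.38 = $6,671.76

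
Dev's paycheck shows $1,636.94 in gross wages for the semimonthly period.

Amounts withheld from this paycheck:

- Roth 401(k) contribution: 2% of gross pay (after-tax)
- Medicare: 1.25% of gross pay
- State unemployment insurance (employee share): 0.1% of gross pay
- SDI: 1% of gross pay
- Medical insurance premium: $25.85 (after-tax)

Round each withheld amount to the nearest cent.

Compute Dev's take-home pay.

State unemployment insurance (employee share): $1,636.94 × 0.001 = $1.64
Medicare: $1,636.94 × 0.0125 = $20.46
SDI: $1,636.94 × 0.01 = $16.37
Medical insurance premium: $25.85
Roth 401(k) contribution: $1,636.94 × 0.02 = $32.74
Total deductions = $1.64 + $20.46 + $16.37 + $25.85 + $32.74 = $97.06
Net pay = $1,636.94 − $97.06 = $1,539.88

$1,539.88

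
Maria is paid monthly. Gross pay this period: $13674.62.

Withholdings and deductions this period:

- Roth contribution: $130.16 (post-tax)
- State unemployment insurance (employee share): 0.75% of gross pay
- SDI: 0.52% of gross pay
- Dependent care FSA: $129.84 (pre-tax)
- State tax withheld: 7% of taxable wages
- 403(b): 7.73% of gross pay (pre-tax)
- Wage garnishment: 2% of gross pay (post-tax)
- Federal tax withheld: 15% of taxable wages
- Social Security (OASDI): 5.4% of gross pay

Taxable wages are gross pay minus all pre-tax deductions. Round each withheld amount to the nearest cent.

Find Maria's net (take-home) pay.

$8424.68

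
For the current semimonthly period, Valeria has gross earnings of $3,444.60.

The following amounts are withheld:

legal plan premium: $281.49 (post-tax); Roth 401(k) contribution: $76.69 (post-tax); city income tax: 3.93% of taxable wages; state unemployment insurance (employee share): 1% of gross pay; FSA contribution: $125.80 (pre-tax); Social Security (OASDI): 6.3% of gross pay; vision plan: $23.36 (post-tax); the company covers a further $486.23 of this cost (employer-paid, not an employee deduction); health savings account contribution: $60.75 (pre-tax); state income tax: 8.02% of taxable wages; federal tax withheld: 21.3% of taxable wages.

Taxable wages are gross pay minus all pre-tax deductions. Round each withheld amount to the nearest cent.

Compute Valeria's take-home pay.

$1,541.75

FSA contribution: $125.80
Health savings account contribution: $60.75
Pre-tax total = $125.80 + $60.75 = $186.55
Taxable wages = $3,444.60 − $186.55 = $3,258.05
State income tax: $3,258.05 × 0.0802 = $261.30
Federal tax withheld: $3,258.05 × 0.213 = $693.96
City income tax: $3,258.05 × 0.0393 = $128.04
Social Security (OASDI): $3,444.60 × 0.063 = $217.01
State unemployment insurance (employee share): $3,444.60 × 0.01 = $34.45
Roth 401(k) contribution: $76.69
Vision plan: $23.36
Legal plan premium: $281.49
(Employer's $486.23 toward vision plan is not withheld from the employee.)
Total deductions = $125.80 + $60.75 + $261.30 + $693.96 + $128.04 + $217.01 + $34.45 + $76.69 + $23.36 + $281.49 = $1,902.85
Net pay = $3,444.60 − $1,902.85 = $1,541.75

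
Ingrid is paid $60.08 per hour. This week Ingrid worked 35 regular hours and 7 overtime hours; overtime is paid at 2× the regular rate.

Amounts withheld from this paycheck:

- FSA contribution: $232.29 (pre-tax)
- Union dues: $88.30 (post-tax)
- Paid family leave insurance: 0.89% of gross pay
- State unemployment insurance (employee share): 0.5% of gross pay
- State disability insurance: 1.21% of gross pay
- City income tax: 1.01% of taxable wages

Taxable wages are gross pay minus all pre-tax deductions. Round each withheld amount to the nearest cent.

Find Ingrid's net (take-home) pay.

$2,519.40

Regular pay: 35 × $60.08 = $2,102.80
Overtime pay: 7 × $60.08 × 2 = $841.12
Gross pay = $2,102.80 + $841.12 = $2,943.92
FSA contribution: $232.29
Taxable wages = $2,943.92 − $232.29 = $2,711.63
City income tax: $2,711.63 × 0.0101 = $27.39
State disability insurance: $2,943.92 × 0.0121 = $35.62
Paid family leave insurance: $2,943.92 × 0.0089 = $26.20
State unemployment insurance (employee share): $2,943.92 × 0.005 = $14.72
Union dues: $88.30
Total deductions = $232.29 + $27.39 + $35.62 + $26.20 + $14.72 + $88.30 = $424.52
Net pay = $2,943.92 − $424.52 = $2,519.40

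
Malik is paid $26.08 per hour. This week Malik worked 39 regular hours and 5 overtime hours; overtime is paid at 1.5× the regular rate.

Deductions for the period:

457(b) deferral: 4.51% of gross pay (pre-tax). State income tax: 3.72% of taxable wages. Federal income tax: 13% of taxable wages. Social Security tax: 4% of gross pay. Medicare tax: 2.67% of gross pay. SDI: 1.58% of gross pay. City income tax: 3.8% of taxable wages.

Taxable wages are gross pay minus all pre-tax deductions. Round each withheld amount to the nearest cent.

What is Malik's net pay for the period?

Regular pay: 39 × $26.08 = $1017.12
Overtime pay: 5 × $26.08 × 1.5 = $195.60
Gross pay = $1017.12 + $195.60 = $1212.72
457(b) deferral: $1212.72 × 0.0451 = $54.69
Taxable wages = $1212.72 − $54.69 = $1158.03
Federal income tax: $1158.03 × 0.13 = $150.54
City income tax: $1158.03 × 0.038 = $44.01
State income tax: $1158.03 × 0.0372 = $43.08
Social Security tax: $1212.72 × 0.04 = $48.51
SDI: $1212.72 × 0.0158 = $19.16
Medicare tax: $1212.72 × 0.0267 = $32.38
Total deductions = $54.69 + $150.54 + $44.01 + $43.08 + $48.51 + $19.16 + $32.38 = $392.37
Net pay = $1212.72 − $392.37 = $820.35

$820.35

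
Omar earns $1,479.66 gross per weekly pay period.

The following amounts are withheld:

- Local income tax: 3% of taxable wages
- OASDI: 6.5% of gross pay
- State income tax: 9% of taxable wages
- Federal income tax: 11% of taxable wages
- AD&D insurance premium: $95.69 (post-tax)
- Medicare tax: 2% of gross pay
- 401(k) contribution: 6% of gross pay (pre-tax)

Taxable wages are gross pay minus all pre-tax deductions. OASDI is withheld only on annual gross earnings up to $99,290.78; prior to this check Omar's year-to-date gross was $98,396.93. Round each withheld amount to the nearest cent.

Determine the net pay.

401(k) contribution: $1,479.66 × 0.06 = $88.78
Taxable wages = $1,479.66 − $88.78 = $1,390.88
Federal income tax: $1,390.88 × 0.11 = $153.00
Local income tax: $1,390.88 × 0.03 = $41.73
State income tax: $1,390.88 × 0.09 = $125.18
OASDI: only $99,290.78 − $98,396.93 = $893.85 of this check is subject → $893.85 × 0.065 = $58.10
Medicare tax: $1,479.66 × 0.02 = $29.59
AD&D insurance premium: $95.69
Total deductions = $88.78 + $153.00 + $41.73 + $125.18 + $58.10 + $29.59 + $95.69 = $592.07
Net pay = $1,479.66 − $592.07 = $887.59

$887.59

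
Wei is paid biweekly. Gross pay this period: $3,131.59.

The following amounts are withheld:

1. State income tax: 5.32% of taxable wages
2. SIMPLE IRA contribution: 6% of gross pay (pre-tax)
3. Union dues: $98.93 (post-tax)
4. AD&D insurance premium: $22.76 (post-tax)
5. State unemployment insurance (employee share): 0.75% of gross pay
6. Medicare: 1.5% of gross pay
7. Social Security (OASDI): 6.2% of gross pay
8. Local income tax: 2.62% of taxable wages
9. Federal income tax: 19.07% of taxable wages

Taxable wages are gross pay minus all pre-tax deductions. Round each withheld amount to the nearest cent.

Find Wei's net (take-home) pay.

$1,762.30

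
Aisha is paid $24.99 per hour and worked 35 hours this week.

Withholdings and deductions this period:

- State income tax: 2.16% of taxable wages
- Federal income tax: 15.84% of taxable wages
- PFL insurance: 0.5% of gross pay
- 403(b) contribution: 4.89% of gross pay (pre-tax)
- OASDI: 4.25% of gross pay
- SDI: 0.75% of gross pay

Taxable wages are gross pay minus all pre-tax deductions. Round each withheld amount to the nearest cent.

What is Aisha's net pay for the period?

Gross pay: 35 × $24.99 = $874.65
403(b) contribution: $874.65 × 0.0489 = $42.77
Taxable wages = $874.65 − $42.77 = $831.88
State income tax: $831.88 × 0.0216 = $17.97
Federal income tax: $831.88 × 0.1584 = $131.77
SDI: $874.65 × 0.0075 = $6.56
PFL insurance: $874.65 × 0.005 = $4.37
OASDI: $874.65 × 0.0425 = $37.17
Total deductions = $42.77 + $17.97 + $131.77 + $6.56 + $4.37 + $37.17 = $240.61
Net pay = $874.65 − $240.61 = $634.04

$634.04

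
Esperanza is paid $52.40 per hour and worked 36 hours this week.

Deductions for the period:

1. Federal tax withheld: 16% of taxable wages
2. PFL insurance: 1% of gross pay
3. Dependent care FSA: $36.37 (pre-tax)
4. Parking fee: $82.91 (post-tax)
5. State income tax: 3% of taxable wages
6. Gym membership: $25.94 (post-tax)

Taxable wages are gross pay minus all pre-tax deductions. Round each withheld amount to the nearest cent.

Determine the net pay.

Gross pay: 36 × $52.40 = $1,886.40
Dependent care FSA: $36.37
Taxable wages = $1,886.40 − $36.37 = $1,850.03
State income tax: $1,850.03 × 0.03 = $55.50
Federal tax withheld: $1,850.03 × 0.16 = $296.00
PFL insurance: $1,886.40 × 0.01 = $18.86
Gym membership: $25.94
Parking fee: $82.91
Total deductions = $36.37 + $55.50 + $296.00 + $18.86 + $25.94 + $82.91 = $515.58
Net pay = $1,886.40 − $515.58 = $1,370.82

$1,370.82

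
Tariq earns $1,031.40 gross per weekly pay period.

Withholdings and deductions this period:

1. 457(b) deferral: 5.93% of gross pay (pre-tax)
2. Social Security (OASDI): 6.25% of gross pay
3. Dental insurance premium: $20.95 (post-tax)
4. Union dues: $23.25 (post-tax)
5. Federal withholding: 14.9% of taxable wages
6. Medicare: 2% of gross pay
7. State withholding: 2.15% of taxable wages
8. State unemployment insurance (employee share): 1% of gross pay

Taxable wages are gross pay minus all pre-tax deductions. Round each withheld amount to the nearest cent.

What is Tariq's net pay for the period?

$665.21

457(b) deferral: $1,031.40 × 0.0593 = $61.16
Taxable wages = $1,031.40 − $61.16 = $970.24
Federal withholding: $970.24 × 0.149 = $144.57
State withholding: $970.24 × 0.0215 = $20.86
State unemployment insurance (employee share): $1,031.40 × 0.01 = $10.31
Social Security (OASDI): $1,031.40 × 0.0625 = $64.46
Medicare: $1,031.40 × 0.02 = $20.63
Dental insurance premium: $20.95
Union dues: $23.25
Total deductions = $61.16 + $144.57 + $20.86 + $10.31 + $64.46 + $20.63 + $20.95 + $23.25 = $366.19
Net pay = $1,031.40 − $366.19 = $665.21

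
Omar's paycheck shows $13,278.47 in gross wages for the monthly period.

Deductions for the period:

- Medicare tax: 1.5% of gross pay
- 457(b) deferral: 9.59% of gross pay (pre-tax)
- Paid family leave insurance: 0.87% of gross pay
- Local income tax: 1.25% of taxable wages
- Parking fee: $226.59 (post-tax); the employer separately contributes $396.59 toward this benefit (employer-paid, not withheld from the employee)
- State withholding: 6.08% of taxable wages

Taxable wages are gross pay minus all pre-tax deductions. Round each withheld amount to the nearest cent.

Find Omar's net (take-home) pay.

457(b) deferral: $13,278.47 × 0.0959 = $1,273.41
Taxable wages = $13,278.47 − $1,273.41 = $12,005.06
State withholding: $12,005.06 × 0.0608 = $729.91
Local income tax: $12,005.06 × 0.0125 = $150.06
Paid family leave insurance: $13,278.47 × 0.0087 = $115.52
Medicare tax: $13,278.47 × 0.015 = $199.18
Parking fee: $226.59
(Employer's $396.59 toward parking fee is not withheld from the employee.)
Total deductions = $1,273.41 + $729.91 + $150.06 + $115.52 + $199.18 + $226.59 = $2,694.67
Net pay = $13,278.47 − $2,694.67 = $10,583.80

$10,583.80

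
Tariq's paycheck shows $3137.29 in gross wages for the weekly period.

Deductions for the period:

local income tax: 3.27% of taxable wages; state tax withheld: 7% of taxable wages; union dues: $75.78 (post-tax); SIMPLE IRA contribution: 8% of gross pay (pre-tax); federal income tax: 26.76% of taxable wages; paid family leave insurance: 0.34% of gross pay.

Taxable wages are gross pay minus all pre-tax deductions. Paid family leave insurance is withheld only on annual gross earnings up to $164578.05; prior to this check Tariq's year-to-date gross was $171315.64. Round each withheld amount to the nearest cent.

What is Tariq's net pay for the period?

$1741.73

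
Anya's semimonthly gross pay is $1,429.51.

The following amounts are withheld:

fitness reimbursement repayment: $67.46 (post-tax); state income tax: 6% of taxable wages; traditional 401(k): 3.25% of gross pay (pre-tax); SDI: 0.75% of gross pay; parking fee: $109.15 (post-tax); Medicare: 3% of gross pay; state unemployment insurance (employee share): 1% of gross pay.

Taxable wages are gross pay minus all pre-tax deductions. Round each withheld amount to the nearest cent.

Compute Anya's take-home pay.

Traditional 401(k): $1,429.51 × 0.0325 = $46.46
Taxable wages = $1,429.51 − $46.46 = $1,383.05
State income tax: $1,383.05 × 0.06 = $82.98
State unemployment insurance (employee share): $1,429.51 × 0.01 = $14.30
SDI: $1,429.51 × 0.0075 = $10.72
Medicare: $1,429.51 × 0.03 = $42.89
Parking fee: $109.15
Fitness reimbursement repayment: $67.46
Total deductions = $46.46 + $82.98 + $14.30 + $10.72 + $42.89 + $109.15 + $67.46 = $373.96
Net pay = $1,429.51 − $373.96 = $1,055.55

$1,055.55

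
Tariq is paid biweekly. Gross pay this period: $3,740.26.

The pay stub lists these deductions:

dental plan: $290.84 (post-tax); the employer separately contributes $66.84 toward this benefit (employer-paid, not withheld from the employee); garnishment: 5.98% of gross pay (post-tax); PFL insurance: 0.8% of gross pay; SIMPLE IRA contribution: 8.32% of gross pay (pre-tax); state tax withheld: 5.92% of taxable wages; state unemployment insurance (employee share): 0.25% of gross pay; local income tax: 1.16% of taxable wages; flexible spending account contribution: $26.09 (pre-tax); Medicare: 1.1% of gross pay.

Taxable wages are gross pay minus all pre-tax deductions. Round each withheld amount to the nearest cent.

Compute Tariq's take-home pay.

$2,567.13

Flexible spending account contribution: $26.09
SIMPLE IRA contribution: $3,740.26 × 0.0832 = $311.19
Pre-tax total = $26.09 + $311.19 = $337.28
Taxable wages = $3,740.26 − $337.28 = $3,402.98
Local income tax: $3,402.98 × 0.0116 = $39.47
State tax withheld: $3,402.98 × 0.0592 = $201.46
PFL insurance: $3,740.26 × 0.008 = $29.92
State unemployment insurance (employee share): $3,740.26 × 0.0025 = $9.35
Medicare: $3,740.26 × 0.011 = $41.14
Garnishment: $3,740.26 × 0.0598 = $223.67
Dental plan: $290.84
(Employer's $66.84 toward dental plan is not withheld from the employee.)
Total deductions = $26.09 + $311.19 + $39.47 + $201.46 + $29.92 + $9.35 + $41.14 + $223.67 + $290.84 = $1,173.13
Net pay = $3,740.26 − $1,173.13 = $2,567.13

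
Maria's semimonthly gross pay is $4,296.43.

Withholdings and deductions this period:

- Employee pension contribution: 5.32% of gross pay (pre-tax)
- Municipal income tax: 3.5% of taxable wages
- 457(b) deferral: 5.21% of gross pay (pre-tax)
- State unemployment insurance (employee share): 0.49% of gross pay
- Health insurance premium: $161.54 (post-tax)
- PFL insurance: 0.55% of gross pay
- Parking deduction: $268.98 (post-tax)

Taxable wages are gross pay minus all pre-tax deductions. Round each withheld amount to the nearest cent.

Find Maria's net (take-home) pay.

457(b) deferral: $4,296.43 × 0.0521 = $223.84
Employee pension contribution: $4,296.43 × 0.0532 = $228.57
Pre-tax total = $223.84 + $228.57 = $452.41
Taxable wages = $4,296.43 − $452.41 = $3,844.02
Municipal income tax: $3,844.02 × 0.035 = $134.54
State unemployment insurance (employee share): $4,296.43 × 0.0049 = $21.05
PFL insurance: $4,296.43 × 0.0055 = $23.63
Health insurance premium: $161.54
Parking deduction: $268.98
Total deductions = $223.84 + $228.57 + $134.54 + $21.05 + $23.63 + $161.54 + $268.98 = $1,062.15
Net pay = $4,296.43 − $1,062.15 = $3,234.28

$3,234.28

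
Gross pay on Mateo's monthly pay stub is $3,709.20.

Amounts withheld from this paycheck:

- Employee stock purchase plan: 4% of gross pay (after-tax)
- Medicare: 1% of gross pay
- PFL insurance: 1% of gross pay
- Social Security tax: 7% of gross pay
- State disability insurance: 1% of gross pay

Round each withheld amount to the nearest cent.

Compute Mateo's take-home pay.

$3,189.92

Social Security tax: $3,709.20 × 0.07 = $259.64
State disability insurance: $3,709.20 × 0.01 = $37.09
PFL insurance: $3,709.20 × 0.01 = $37.09
Medicare: $3,709.20 × 0.01 = $37.09
Employee stock purchase plan: $3,709.20 × 0.04 = $148.37
Total deductions = $259.64 + $37.09 + $37.09 + $37.09 + $148.37 = $519.28
Net pay = $3,709.20 − $519.28 = $3,189.92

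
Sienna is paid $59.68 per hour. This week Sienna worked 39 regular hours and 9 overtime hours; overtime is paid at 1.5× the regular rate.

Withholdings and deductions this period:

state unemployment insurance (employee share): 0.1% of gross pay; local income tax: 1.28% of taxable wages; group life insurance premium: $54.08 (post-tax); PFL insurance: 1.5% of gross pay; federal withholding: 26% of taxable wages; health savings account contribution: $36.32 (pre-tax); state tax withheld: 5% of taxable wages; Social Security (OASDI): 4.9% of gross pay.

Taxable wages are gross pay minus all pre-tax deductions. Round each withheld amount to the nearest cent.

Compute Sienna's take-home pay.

$1839.47

Regular pay: 39 × $59.68 = $2327.52
Overtime pay: 9 × $59.68 × 1.5 = $805.68
Gross pay = $2327.52 + $805.68 = $3133.20
Health savings account contribution: $36.32
Taxable wages = $3133.20 − $36.32 = $3096.88
Federal withholding: $3096.88 × 0.26 = $805.19
Local income tax: $3096.88 × 0.0128 = $39.64
State tax withheld: $3096.88 × 0.05 = $154.84
PFL insurance: $3133.20 × 0.015 = $47.00
State unemployment insurance (employee share): $3133.20 × 0.001 = $3.13
Social Security (OASDI): $3133.20 × 0.049 = $153.53
Group life insurance premium: $54.08
Total deductions = $36.32 + $805.19 + $39.64 + $154.84 + $47.00 + $3.13 + $153.53 + $54.08 = $1293.73
Net pay = $3133.20 − $1293.73 = $1839.47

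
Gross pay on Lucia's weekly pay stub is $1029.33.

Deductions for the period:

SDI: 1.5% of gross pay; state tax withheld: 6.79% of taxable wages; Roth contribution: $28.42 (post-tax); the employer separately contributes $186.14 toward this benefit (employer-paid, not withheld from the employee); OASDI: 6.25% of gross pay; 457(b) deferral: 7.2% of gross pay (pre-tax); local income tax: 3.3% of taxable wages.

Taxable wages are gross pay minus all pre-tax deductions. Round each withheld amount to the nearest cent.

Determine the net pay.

$750.65

457(b) deferral: $1029.33 × 0.072 = $74.11
Taxable wages = $1029.33 − $74.11 = $955.22
State tax withheld: $955.22 × 0.0679 = $64.86
Local income tax: $955.22 × 0.033 = $31.52
OASDI: $1029.33 × 0.0625 = $64.33
SDI: $1029.33 × 0.015 = $15.44
Roth contribution: $28.42
(Employer's $186.14 toward Roth contribution is not withheld from the employee.)
Total deductions = $74.11 + $64.86 + $31.52 + $64.33 + $15.44 + $28.42 = $278.68
Net pay = $1029.33 − $278.68 = $750.65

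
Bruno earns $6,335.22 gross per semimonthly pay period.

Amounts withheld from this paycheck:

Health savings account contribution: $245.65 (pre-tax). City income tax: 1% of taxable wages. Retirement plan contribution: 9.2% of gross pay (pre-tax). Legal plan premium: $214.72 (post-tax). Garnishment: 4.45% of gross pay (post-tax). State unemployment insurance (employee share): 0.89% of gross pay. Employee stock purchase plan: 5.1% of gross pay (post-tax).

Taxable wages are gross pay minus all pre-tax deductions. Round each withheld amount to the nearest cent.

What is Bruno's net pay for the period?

$4,575.54

Retirement plan contribution: $6,335.22 × 0.092 = $582.84
Health savings account contribution: $245.65
Pre-tax total = $582.84 + $245.65 = $828.49
Taxable wages = $6,335.22 − $828.49 = $5,506.73
City income tax: $5,506.73 × 0.01 = $55.07
State unemployment insurance (employee share): $6,335.22 × 0.0089 = $56.38
Employee stock purchase plan: $6,335.22 × 0.051 = $323.10
Garnishment: $6,335.22 × 0.0445 = $281.92
Legal plan premium: $214.72
Total deductions = $582.84 + $245.65 + $55.07 + $56.38 + $323.10 + $281.92 + $214.72 = $1,759.68
Net pay = $6,335.22 − $1,759.68 = $4,575.54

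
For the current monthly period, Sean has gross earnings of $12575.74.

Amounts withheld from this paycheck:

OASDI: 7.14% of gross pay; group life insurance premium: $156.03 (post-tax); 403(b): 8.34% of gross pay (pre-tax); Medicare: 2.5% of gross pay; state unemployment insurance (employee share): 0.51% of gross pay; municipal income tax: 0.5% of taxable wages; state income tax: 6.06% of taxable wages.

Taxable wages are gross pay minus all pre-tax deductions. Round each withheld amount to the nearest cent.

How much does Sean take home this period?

$9338.29

403(b): $12575.74 × 0.0834 = $1048.82
Taxable wages = $12575.74 − $1048.82 = $11526.92
State income tax: $11526.92 × 0.0606 = $698.53
Municipal income tax: $11526.92 × 0.005 = $57.63
OASDI: $12575.74 × 0.0714 = $897.91
Medicare: $12575.74 × 0.025 = $314.39
State unemployment insurance (employee share): $12575.74 × 0.0051 = $64.14
Group life insurance premium: $156.03
Total deductions = $1048.82 + $698.53 + $57.63 + $897.91 + $314.39 + $64.14 + $156.03 = $3237.45
Net pay = $12575.74 − $3237.45 = $9338.29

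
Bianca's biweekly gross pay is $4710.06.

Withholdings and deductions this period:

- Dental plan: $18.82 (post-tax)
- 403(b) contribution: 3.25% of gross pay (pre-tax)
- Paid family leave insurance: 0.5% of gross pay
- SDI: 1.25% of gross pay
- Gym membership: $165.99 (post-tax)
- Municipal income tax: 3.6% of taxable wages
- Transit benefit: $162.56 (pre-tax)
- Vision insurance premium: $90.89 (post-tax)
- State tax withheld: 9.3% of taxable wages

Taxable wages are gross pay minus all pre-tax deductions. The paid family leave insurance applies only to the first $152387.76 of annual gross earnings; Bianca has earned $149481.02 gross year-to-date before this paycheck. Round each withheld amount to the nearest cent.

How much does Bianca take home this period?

$3478.43

403(b) contribution: $4710.06 × 0.0325 = $153.08
Transit benefit: $162.56
Pre-tax total = $153.08 + $162.56 = $315.64
Taxable wages = $4710.06 − $315.64 = $4394.42
State tax withheld: $4394.42 × 0.093 = $408.68
Municipal income tax: $4394.42 × 0.036 = $158.20
SDI: $4710.06 × 0.0125 = $58.88
Paid family leave insurance: only $152387.76 − $149481.02 = $2906.74 of this check is subject → $2906.74 × 0.005 = $14.53
Dental plan: $18.82
Vision insurance premium: $90.89
Gym membership: $165.99
Total deductions = $153.08 + $162.56 + $408.68 + $158.20 + $58.88 + $14.53 + $18.82 + $90.89 + $165.99 = $1231.63
Net pay = $4710.06 − $1231.63 = $3478.43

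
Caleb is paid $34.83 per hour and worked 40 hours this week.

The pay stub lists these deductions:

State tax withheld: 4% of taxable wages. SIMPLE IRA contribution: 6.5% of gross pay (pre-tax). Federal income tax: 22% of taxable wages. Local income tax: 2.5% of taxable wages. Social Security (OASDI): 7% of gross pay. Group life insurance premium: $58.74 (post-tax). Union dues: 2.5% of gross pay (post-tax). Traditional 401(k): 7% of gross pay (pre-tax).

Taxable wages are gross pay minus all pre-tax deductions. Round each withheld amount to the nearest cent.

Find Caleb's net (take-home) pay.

Gross pay: 40 × $34.83 = $1393.20
Traditional 401(k): $1393.20 × 0.07 = $97.52
SIMPLE IRA contribution: $1393.20 × 0.065 = $90.56
Pre-tax total = $97.52 + $90.56 = $188.08
Taxable wages = $1393.20 − $188.08 = $1205.12
Local income tax: $1205.12 × 0.025 = $30.13
Federal income tax: $1205.12 × 0.22 = $265.13
State tax withheld: $1205.12 × 0.04 = $48.20
Social Security (OASDI): $1393.20 × 0.07 = $97.52
Union dues: $1393.20 × 0.025 = $34.83
Group life insurance premium: $58.74
Total deductions = $97.52 + $90.56 + $30.13 + $265.13 + $48.20 + $97.52 + $34.83 + $58.74 = $722.63
Net pay = $1393.20 − $722.63 = $670.57

$670.57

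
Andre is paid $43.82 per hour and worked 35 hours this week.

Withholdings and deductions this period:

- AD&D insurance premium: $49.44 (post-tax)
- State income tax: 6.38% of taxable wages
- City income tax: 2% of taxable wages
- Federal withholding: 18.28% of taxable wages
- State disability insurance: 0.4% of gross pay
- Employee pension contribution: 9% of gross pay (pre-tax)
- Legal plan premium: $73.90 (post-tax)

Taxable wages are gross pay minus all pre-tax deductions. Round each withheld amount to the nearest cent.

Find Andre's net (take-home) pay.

Gross pay: 35 × $43.82 = $1533.70
Employee pension contribution: $1533.70 × 0.09 = $138.03
Taxable wages = $1533.70 − $138.03 = $1395.67
State income tax: $1395.67 × 0.0638 = $89.04
Federal withholding: $1395.67 × 0.1828 = $255.13
City income tax: $1395.67 × 0.02 = $27.91
State disability insurance: $1533.70 × 0.004 = $6.13
AD&D insurance premium: $49.44
Legal plan premium: $73.90
Total deductions = $138.03 + $89.04 + $255.13 + $27.91 + $6.13 + $49.44 + $73.90 = $639.58
Net pay = $1533.70 − $639.58 = $894.12

$894.12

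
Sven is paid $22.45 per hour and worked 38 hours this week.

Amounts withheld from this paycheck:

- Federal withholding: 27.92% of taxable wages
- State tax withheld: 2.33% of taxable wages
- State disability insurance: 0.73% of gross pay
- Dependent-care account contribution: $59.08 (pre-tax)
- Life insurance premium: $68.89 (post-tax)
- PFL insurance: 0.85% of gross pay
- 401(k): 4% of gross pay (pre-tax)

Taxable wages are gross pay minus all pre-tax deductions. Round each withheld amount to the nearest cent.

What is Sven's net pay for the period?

Gross pay: 38 × $22.45 = $853.10
401(k): $853.10 × 0.04 = $34.12
Dependent-care account contribution: $59.08
Pre-tax total = $34.12 + $59.08 = $93.20
Taxable wages = $853.10 − $93.20 = $759.90
Federal withholding: $759.90 × 0.2792 = $212.16
State tax withheld: $759.90 × 0.0233 = $17.71
PFL insurance: $853.10 × 0.0085 = $7.25
State disability insurance: $853.10 × 0.0073 = $6.23
Life insurance premium: $68.89
Total deductions = $34.12 + $59.08 + $212.16 + $17.71 + $7.25 + $6.23 + $68.89 = $405.44
Net pay = $853.10 − $405.44 = $447.66

$447.66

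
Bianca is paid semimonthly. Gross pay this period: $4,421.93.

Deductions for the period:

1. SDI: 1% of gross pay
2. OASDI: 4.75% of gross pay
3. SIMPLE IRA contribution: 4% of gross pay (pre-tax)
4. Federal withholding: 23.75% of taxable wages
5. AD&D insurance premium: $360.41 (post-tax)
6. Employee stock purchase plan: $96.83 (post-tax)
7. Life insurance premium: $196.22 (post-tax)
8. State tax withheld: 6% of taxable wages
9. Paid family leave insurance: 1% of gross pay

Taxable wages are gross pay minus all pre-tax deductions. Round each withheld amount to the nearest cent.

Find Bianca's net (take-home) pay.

SIMPLE IRA contribution: $4,421.93 × 0.04 = $176.88
Taxable wages = $4,421.93 − $176.88 = $4,245.05
State tax withheld: $4,245.05 × 0.06 = $254.70
Federal withholding: $4,245.05 × 0.2375 = $1,008.20
Paid family leave insurance: $4,421.93 × 0.01 = $44.22
OASDI: $4,421.93 × 0.0475 = $210.04
SDI: $4,421.93 × 0.01 = $44.22
AD&D insurance premium: $360.41
Life insurance premium: $196.22
Employee stock purchase plan: $96.83
Total deductions = $176.88 + $254.70 + $1,008.20 + $44.22 + $210.04 + $44.22 + $360.41 + $196.22 + $96.83 = $2,391.72
Net pay = $4,421.93 − $2,391.72 = $2,030.21

$2,030.21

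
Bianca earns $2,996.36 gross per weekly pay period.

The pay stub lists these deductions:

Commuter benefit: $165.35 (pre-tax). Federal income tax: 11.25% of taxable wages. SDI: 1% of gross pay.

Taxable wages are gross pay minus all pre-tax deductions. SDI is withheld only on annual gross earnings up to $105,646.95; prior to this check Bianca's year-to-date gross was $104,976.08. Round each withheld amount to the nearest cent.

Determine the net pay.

$2,505.81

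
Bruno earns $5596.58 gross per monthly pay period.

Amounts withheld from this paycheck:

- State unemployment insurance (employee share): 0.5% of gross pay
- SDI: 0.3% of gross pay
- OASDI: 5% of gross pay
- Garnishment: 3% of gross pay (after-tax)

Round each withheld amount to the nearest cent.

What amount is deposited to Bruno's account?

SDI: $5596.58 × 0.003 = $16.79
OASDI: $5596.58 × 0.05 = $279.83
State unemployment insurance (employee share): $5596.58 × 0.005 = $27.98
Garnishment: $5596.58 × 0.03 = $167.90
Total deductions = $16.79 + $279.83 + $27.98 + $167.90 = $492.50
Net pay = $5596.58 − $492.50 = $5104.08

$5104.08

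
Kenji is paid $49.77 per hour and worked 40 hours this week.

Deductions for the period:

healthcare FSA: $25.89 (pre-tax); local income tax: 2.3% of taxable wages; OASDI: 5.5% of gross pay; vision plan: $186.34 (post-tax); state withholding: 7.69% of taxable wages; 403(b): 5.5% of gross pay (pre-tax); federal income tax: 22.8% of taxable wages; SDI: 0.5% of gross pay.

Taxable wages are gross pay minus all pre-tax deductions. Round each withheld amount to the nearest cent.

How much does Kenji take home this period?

Gross pay: 40 × $49.77 = $1,990.80
403(b): $1,990.80 × 0.055 = $109.49
Healthcare FSA: $25.89
Pre-tax total = $109.49 + $25.89 = $135.38
Taxable wages = $1,990.80 − $135.38 = $1,855.42
Local income tax: $1,855.42 × 0.023 = $42.67
Federal income tax: $1,855.42 × 0.228 = $423.04
State withholding: $1,855.42 × 0.0769 = $142.68
OASDI: $1,990.80 × 0.055 = $109.49
SDI: $1,990.80 × 0.005 = $9.95
Vision plan: $186.34
Total deductions = $109.49 + $25.89 + $42.67 + $423.04 + $142.68 + $109.49 + $9.95 + $186.34 = $1,049.55
Net pay = $1,990.80 − $1,049.55 = $941.25

$941.25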